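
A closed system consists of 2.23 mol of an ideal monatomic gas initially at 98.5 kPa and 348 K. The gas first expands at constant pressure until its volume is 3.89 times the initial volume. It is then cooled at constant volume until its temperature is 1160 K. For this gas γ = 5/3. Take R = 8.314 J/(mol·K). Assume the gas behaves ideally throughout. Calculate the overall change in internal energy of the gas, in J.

22600 J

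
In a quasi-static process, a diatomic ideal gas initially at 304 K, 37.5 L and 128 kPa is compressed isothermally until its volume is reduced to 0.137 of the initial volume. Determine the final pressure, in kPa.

934 kPa

Isothermal: T stays 304 K; PV = const ⇒ V₂ = 5.14 L, P₂ = 934 kPa.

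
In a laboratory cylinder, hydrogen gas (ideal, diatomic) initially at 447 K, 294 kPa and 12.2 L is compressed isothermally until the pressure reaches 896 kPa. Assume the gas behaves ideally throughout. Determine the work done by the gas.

n = P₁V₁/(RT₁) = 294×12.2/(8.314×447) = 0.965 mol.
Isothermal: T stays 447 K; PV = const ⇒ V₂ = 4.00 L, P₂ = 896 kPa.
W = nRT ln(V₂/V₁) = 0.965×8.314×447×ln(0.328) = -4000 J.

-4000 J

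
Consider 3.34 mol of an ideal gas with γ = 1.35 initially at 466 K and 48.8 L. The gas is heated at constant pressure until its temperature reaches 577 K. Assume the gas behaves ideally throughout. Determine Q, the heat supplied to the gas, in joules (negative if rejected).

11900 J

P₁ = nRT₁/V₁ = 3.34×8.314×466/48.8 = 265 kPa.
Isobaric: P stays 265 kPa; V/T = const ⇒ T₂ = 577 K, V₂ = 60.4 L.
W = PΔV = 265×(60.4−48.8) kPa·L = 3080 J.
ΔU = nCvΔT = 3.34×23.8×(577−466) = 8810 J.
Q = ΔU + W = nCpΔT = 11900 J.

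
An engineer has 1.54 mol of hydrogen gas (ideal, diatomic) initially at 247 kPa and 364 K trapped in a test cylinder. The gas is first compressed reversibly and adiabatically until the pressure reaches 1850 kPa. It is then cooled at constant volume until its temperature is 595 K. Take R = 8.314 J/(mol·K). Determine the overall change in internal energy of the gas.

7390 J

V₁ = nRT₁/P₁ = 1.54×8.314×364/247 = 18.9 L.
Step 1 — Adiabatic: T₂/T₁ = (P₂/P₁)^((γ−1)/γ) ⇒ T₂ = 364×(7.49)^0.286 = 647 K; V₂ = 4.48 L.
ΔU = nCvΔT = 1.54×20.8×(647−364) = 9060 J.
Q = 0 for an adiabatic process, so W = −ΔU = -9060 J.
State after step 1: P = 1850 kPa, V = 4.48 L, T = 647 K.
Step 2 — Isochoric: V stays 4.48 L; P/T = const ⇒ T₂ = 595 K, P₂ = 1700 kPa.
W = 0 (no volume change).
ΔU = nCvΔT = 1.54×20.8×(595−647) = -1670 J.
Q = ΔU = -1670 J.
Net over both steps: W = -9060 J, Q = -1670 J, ΔU = 7390 J.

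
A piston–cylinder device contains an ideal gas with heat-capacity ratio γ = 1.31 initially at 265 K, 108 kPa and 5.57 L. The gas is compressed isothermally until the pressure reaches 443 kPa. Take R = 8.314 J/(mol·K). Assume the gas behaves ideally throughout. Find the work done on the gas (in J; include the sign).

n = P₁V₁/(RT₁) = 108×5.57/(8.314×265) = 0.273 mol.
Isothermal: T stays 265 K; PV = const ⇒ V₂ = 1.36 L, P₂ = 443 kPa.
W = nRT ln(V₂/V₁) = 0.273×8.314×265×ln(0.244) = -849 J.
Work done on the gas = −W_by = 849 J.

849 J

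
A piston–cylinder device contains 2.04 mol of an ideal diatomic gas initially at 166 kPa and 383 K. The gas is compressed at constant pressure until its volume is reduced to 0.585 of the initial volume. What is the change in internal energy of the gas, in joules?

V₁ = nRT₁/P₁ = 2.04×8.314×383/166 = 39.1 L.
Isobaric: P stays 166 kPa; V/T = const ⇒ T₂ = 224 K, V₂ = 22.9 L.
For an ideal gas ΔU = nCvΔT with Cv = (5/2)R = 20.8 J/(mol·K).
ΔU = 2.04×20.8×(224−383) = -6740 J.

-6740 J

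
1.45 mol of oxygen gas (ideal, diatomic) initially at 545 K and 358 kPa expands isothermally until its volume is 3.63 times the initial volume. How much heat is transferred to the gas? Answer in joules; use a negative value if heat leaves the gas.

V₁ = nRT₁/P₁ = 1.45×8.314×545/358 = 18.4 L.
Isothermal: T stays 545 K; PV = const ⇒ V₂ = 66.6 L, P₂ = 98.6 kPa.
ΔU = 0 (ideal gas, T constant).
W = nRT ln(V₂/V₁) = 1.45×8.314×545×ln(3.63) = 8470 J.
Q = ΔU + W = 8470 J.

8470 J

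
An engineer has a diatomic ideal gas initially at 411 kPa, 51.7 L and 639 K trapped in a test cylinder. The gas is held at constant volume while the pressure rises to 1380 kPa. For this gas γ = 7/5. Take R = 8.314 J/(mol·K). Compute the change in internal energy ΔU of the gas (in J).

n = P₁V₁/(RT₁) = 411×51.7/(8.314×639) = 4.00 mol.
Isochoric: V stays 51.7 L; P/T = const ⇒ T₂ = 2150 K, P₂ = 1380 kPa.
For an ideal gas ΔU = nCvΔT with Cv = (5/2)R = 20.8 J/(mol·K).
ΔU = 4.00×20.8×(2150−639) = 125000 J.

125000 J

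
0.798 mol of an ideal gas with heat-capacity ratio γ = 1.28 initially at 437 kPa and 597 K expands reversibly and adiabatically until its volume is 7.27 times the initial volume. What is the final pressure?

34.5 kPa

V₁ = nRT₁/P₁ = 0.798×8.314×597/437 = 9.06 L.
Adiabatic: TV^(γ−1) = const ⇒ T₂ = 597×(0.138)^0.280 = 343 K; PV^γ = const ⇒ P₂ = 34.5 kPa.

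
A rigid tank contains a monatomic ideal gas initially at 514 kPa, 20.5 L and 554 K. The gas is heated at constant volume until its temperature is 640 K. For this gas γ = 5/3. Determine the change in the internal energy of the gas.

n = P₁V₁/(RT₁) = 514×20.5/(8.314×554) = 2.29 mol.
Isochoric: V stays 20.5 L; P/T = const ⇒ T₂ = 640 K, P₂ = 594 kPa.
For an ideal gas ΔU = nCvΔT with Cv = (3/2)R = 12.5 J/(mol·K).
ΔU = 2.29×12.5×(640−554) = 2450 J.

2450 J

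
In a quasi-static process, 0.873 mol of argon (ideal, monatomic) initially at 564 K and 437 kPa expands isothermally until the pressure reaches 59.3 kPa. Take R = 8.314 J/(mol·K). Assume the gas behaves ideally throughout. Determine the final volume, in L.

69.0 L

V₁ = nRT₁/P₁ = 0.873×8.314×564/437 = 9.37 L.
Isothermal: T stays 564 K; PV = const ⇒ V₂ = 69.0 L, P₂ = 59.3 kPa.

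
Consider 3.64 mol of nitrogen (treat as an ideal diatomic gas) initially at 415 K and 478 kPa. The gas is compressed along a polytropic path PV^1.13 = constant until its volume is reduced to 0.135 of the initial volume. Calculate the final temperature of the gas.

538 K

V₁ = nRT₁/P₁ = 3.64×8.314×415/478 = 26.3 L.
Polytropic n=1.13: T₂ = T₁(V₁/V₂)^(n−1) = 415×(7.41)^0.13 = 538 K; P₂ = P₁(V₁/V₂)^n = 4590 kPa.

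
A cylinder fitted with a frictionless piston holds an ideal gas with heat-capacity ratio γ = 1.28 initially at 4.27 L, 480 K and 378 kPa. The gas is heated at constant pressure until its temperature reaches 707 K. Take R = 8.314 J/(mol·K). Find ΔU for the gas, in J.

n = P₁V₁/(RT₁) = 378×4.27/(8.314×480) = 0.404 mol.
Isobaric: P stays 378 kPa; V/T = const ⇒ T₂ = 707 K, V₂ = 6.29 L.
For an ideal gas ΔU = nCvΔT with Cv = R/(γ−1) = 29.7 J/(mol·K).
ΔU = 0.404×29.7×(707−480) = 2730 J.

2730 J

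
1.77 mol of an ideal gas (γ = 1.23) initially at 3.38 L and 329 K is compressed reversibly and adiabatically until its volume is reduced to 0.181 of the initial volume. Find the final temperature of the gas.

P₁ = nRT₁/V₁ = 1.77×8.314×329/3.38 = 1430 kPa.
Adiabatic: TV^(γ−1) = const ⇒ T₂ = 329×(5.52)^0.230 = 487 K; PV^γ = const ⇒ P₂ = 11700 kPa.

487 K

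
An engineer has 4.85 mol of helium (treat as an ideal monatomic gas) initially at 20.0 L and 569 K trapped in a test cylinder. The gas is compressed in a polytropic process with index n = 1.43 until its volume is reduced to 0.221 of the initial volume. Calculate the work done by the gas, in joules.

-48800 J

P₁ = nRT₁/V₁ = 4.85×8.314×569/20.0 = 1150 kPa.
Polytropic n=1.43: T₂ = T₁(V₁/V₂)^(n−1) = 569×(4.52)^0.43 = 1090 K; P₂ = P₁(V₁/V₂)^n = 9930 kPa.
W = (P₁V₁−P₂V₂)/(n−1) = (1150×20.0−9930×4.42)/0.43 = -48800 J.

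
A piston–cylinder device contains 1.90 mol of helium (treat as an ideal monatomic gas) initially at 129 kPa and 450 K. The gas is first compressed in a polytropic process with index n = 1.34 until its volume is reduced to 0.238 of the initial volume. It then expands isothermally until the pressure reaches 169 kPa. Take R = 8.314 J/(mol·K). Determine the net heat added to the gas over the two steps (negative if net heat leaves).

V₁ = nRT₁/P₁ = 1.90×8.314×450/129 = 55.1 L.
Step 1 — Polytropic n=1.34: T₂ = T₁(V₁/V₂)^(n−1) = 450×(4.20)^0.34 = 733 K; P₂ = P₁(V₁/V₂)^n = 883 kPa.
W = (P₁V₁−P₂V₂)/(n−1) = (129×55.1−883×13.1)/0.34 = -13200 J.
ΔU = nCvΔT = 1.90×12.5×(733−450) = 6710 J.
Q = ΔU + W = -6450 J.
State after step 1: P = 883 kPa, V = 13.1 L, T = 733 K.
Step 2 — Isothermal: T stays 733 K; PV = const ⇒ V₂ = 68.5 L, P₂ = 169 kPa.
ΔU = 0 (ideal gas, T constant).
W = nRT ln(V₂/V₁) = 1.90×8.314×733×ln(5.23) = 19100 J.
Q = ΔU + W = 19100 J.
Net over both steps: W = 5990 J, Q = 12700 J, ΔU = 6710 J.

12700 J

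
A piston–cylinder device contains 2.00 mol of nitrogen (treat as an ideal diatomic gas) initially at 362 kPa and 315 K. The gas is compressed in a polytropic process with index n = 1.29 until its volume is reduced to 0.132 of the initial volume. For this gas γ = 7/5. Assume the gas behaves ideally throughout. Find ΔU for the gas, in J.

V₁ = nRT₁/P₁ = 2.00×8.314×315/362 = 14.5 L.
Polytropic n=1.29: T₂ = T₁(V₁/V₂)^(n−1) = 315×(7.58)^0.29 = 567 K; P₂ = P₁(V₁/V₂)^n = 4930 kPa.
For an ideal gas ΔU = nCvΔT with Cv = (5/2)R = 20.8 J/(mol·K).
ΔU = 2.00×20.8×(567−315) = 10500 J.

10500 J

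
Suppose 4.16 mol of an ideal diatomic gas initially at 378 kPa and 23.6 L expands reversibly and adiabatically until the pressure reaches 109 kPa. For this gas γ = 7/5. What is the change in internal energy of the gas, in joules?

-6670 J

T₁ = P₁V₁/(nR) = 378×23.6/(4.16×8.314) = 258 K.
Adiabatic: T₂/T₁ = (P₂/P₁)^((γ−1)/γ) ⇒ T₂ = 258×(0.288)^0.286 = 181 K; V₂ = 57.4 L.
For an ideal gas ΔU = nCvΔT with Cv = (5/2)R = 20.8 J/(mol·K).
ΔU = 4.16×20.8×(181−258) = -6670 J.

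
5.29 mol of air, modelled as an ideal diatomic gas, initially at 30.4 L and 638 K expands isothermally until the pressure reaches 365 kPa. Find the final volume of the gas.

P₁ = nRT₁/V₁ = 5.29×8.314×638/30.4 = 923 kPa.
Isothermal: T stays 638 K; PV = const ⇒ V₂ = 76.9 L, P₂ = 365 kPa.

76.9 L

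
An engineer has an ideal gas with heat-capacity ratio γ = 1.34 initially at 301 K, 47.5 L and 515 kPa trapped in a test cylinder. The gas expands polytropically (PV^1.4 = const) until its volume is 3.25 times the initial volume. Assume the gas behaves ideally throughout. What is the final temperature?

Polytropic n=1.4: T₂ = T₁(V₁/V₂)^(n−1) = 301×(0.308)^0.40 = 188 K; P₂ = P₁(V₁/V₂)^n = 98.9 kPa.

188 K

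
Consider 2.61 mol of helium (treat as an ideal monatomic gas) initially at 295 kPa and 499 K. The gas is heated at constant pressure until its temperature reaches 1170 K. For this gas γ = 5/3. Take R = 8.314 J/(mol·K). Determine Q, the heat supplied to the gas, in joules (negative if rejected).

V₁ = nRT₁/P₁ = 2.61×8.314×499/295 = 36.7 L.
Isobaric: P stays 295 kPa; V/T = const ⇒ T₂ = 1170 K, V₂ = 86.1 L.
W = PΔV = 295×(86.1−36.7) kPa·L = 14600 J.
ΔU = nCvΔT = 2.61×12.5×(1170−499) = 21800 J.
Q = ΔU + W = nCpΔT = 36400 J.

36400 J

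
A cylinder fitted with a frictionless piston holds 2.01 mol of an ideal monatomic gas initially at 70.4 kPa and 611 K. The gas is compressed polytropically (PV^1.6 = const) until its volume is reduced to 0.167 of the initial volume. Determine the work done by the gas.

-32800 J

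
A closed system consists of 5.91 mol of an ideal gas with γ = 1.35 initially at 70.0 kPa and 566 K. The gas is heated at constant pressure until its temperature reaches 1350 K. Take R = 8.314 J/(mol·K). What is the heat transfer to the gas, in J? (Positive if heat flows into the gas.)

149000 J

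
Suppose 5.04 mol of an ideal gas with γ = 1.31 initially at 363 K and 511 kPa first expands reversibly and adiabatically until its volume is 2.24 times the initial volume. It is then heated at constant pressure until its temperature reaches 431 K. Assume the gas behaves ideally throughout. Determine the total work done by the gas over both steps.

17100 J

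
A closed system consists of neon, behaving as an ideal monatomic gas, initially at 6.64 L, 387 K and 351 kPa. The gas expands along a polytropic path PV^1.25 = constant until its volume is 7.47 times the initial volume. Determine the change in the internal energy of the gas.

n = P₁V₁/(RT₁) = 351×6.64/(8.314×387) = 0.724 mol.
Polytropic n=1.25: T₂ = T₁(V₁/V₂)^(n−1) = 387×(0.134)^0.25 = 234 K; P₂ = P₁(V₁/V₂)^n = 28.4 kPa.
For an ideal gas ΔU = nCvΔT with Cv = (3/2)R = 12.5 J/(mol·K).
ΔU = 0.724×12.5×(234−387) = -1380 J.

-1380 J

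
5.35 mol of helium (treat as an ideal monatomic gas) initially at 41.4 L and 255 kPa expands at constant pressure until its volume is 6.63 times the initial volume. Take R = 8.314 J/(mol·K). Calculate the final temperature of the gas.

1570 K

T₁ = P₁V₁/(nR) = 255×41.4/(5.35×8.314) = 237 K.
Isobaric: P stays 255 kPa; V/T = const ⇒ T₂ = 1570 K, V₂ = 274 L.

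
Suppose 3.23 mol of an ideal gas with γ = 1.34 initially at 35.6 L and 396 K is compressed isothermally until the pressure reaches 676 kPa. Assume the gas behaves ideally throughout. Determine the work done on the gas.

8690 J

P₁ = nRT₁/V₁ = 3.23×8.314×396/35.6 = 299 kPa.
Isothermal: T stays 396 K; PV = const ⇒ V₂ = 15.7 L, P₂ = 676 kPa.
W = nRT ln(V₂/V₁) = 3.23×8.314×396×ln(0.442) = -8690 J.
Work done on the gas = −W_by = 8690 J.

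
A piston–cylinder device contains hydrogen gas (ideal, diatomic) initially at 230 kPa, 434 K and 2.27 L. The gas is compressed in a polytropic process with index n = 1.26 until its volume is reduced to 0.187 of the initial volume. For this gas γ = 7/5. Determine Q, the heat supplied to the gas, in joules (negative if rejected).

-384 J

n = P₁V₁/(RT₁) = 230×2.27/(8.314×434) = 0.145 mol.
Polytropic n=1.26: T₂ = T₁(V₁/V₂)^(n−1) = 434×(5.35)^0.26 = 671 K; P₂ = P₁(V₁/V₂)^n = 1900 kPa.
W = (P₁V₁−P₂V₂)/(n−1) = (230×2.27−1900×0.424)/0.26 = -1100 J.
ΔU = nCvΔT = 0.145×20.8×(671−434) = 713 J.
Q = ΔU + W = -384 J.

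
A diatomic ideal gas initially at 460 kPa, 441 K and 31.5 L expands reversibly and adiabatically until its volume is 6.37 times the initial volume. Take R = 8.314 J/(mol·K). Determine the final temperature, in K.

Adiabatic: TV^(γ−1) = const ⇒ T₂ = 441×(0.157)^0.400 = 210 K; PV^γ = const ⇒ P₂ = 34.4 kPa.

210 K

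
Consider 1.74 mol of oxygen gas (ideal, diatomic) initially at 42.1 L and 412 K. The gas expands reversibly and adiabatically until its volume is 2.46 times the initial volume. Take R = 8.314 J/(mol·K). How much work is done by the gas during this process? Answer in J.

P₁ = nRT₁/V₁ = 1.74×8.314×412/42.1 = 142 kPa.
Adiabatic: TV^(γ−1) = const ⇒ T₂ = 412×(0.407)^0.400 = 287 K; PV^γ = const ⇒ P₂ = 40.1 kPa.
ΔU = nCvΔT = 1.74×20.8×(287−412) = -4510 J.
Q = 0 for an adiabatic process, so W = −ΔU = 4510 J.

4510 J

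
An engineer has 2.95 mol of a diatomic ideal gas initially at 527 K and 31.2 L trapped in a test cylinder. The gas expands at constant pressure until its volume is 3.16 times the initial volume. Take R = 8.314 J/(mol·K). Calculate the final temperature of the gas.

P₁ = nRT₁/V₁ = 2.95×8.314×527/31.2 = 414 kPa.
Isobaric: P stays 414 kPa; V/T = const ⇒ T₂ = 1670 K, V₂ = 98.6 L.

1670 K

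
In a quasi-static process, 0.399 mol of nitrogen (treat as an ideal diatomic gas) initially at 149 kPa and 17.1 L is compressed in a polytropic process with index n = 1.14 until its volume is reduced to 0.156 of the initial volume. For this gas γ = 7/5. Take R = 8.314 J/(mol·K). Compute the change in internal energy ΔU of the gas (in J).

1890 J

T₁ = P₁V₁/(nR) = 149×17.1/(0.399×8.314) = 768 K.
Polytropic n=1.14: T₂ = T₁(V₁/V₂)^(n−1) = 768×(6.41)^0.14 = 996 K; P₂ = P₁(V₁/V₂)^n = 1240 kPa.
For an ideal gas ΔU = nCvΔT with Cv = (5/2)R = 20.8 J/(mol·K).
ΔU = 0.399×20.8×(996−768) = 1890 J.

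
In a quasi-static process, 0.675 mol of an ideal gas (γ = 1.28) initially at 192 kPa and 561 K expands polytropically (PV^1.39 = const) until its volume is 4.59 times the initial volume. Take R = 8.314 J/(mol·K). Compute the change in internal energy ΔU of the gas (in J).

V₁ = nRT₁/P₁ = 0.675×8.314×561/192 = 16.4 L.
Polytropic n=1.39: T₂ = T₁(V₁/V₂)^(n−1) = 561×(0.218)^0.39 = 310 K; P₂ = P₁(V₁/V₂)^n = 23.1 kPa.
For an ideal gas ΔU = nCvΔT with Cv = R/(γ−1) = 29.7 J/(mol·K).
ΔU = 0.675×29.7×(310−561) = -5040 J.

-5040 J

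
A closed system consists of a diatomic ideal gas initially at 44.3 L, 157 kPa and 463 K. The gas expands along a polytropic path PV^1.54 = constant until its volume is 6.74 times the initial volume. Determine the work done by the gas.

8280 J

n = P₁V₁/(RT₁) = 157×44.3/(8.314×463) = 1.81 mol.
Polytropic n=1.54: T₂ = T₁(V₁/V₂)^(n−1) = 463×(0.148)^0.54 = 165 K; P₂ = P₁(V₁/V₂)^n = 8.31 kPa.
W = (P₁V₁−P₂V₂)/(n−1) = (157×44.3−8.31×299)/0.54 = 8280 J.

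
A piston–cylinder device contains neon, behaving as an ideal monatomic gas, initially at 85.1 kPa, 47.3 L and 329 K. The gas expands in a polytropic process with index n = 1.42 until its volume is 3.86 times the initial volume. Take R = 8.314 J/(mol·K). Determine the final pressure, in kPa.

Polytropic n=1.42: T₂ = T₁(V₁/V₂)^(n−1) = 329×(0.259)^0.42 = 187 K; P₂ = P₁(V₁/V₂)^n = 12.5 kPa.

12.5 kPa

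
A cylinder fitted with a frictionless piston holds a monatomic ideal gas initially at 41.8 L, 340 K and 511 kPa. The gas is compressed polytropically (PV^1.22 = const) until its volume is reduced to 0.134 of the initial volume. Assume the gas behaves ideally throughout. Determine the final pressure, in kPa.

5930 kPa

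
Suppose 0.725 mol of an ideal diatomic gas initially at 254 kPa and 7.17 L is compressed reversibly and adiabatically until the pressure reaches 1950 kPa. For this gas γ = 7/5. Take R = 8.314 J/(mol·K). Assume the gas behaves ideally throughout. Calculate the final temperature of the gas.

T₁ = P₁V₁/(nR) = 254×7.17/(0.725×8.314) = 302 K.
Adiabatic: T₂/T₁ = (P₂/P₁)^((γ−1)/γ) ⇒ T₂ = 302×(7.68)^0.286 = 541 K; V₂ = 1.67 L.

541 K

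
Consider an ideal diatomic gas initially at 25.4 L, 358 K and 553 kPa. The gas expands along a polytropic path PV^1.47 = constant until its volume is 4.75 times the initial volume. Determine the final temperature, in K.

172 K

Polytropic n=1.47: T₂ = T₁(V₁/V₂)^(n−1) = 358×(0.211)^0.47 = 172 K; P₂ = P₁(V₁/V₂)^n = 56.0 kPa.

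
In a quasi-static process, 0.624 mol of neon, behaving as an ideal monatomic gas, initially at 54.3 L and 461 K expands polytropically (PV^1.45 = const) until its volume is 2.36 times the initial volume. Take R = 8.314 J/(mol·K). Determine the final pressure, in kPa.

12.7 kPa

P₁ = nRT₁/V₁ = 0.624×8.314×461/54.3 = 44.0 kPa.
Polytropic n=1.45: T₂ = T₁(V₁/V₂)^(n−1) = 461×(0.424)^0.45 = 313 K; P₂ = P₁(V₁/V₂)^n = 12.7 kPa.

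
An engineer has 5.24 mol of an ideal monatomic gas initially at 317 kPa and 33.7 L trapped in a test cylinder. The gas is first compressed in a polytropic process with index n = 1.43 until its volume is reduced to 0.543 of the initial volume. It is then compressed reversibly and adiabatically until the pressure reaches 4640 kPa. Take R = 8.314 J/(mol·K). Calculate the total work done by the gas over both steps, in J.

-29600 J

T₁ = P₁V₁/(nR) = 317×33.7/(5.24×8.314) = 245 K.
Step 1 — Polytropic n=1.43: T₂ = T₁(V₁/V₂)^(n−1) = 245×(1.84)^0.43 = 319 K; P₂ = P₁(V₁/V₂)^n = 759 kPa.
W = (P₁V₁−P₂V₂)/(n−1) = (317×33.7−759×18.3)/0.43 = -7460 J.
ΔU = nCvΔT = 5.24×12.5×(319−245) = 4810 J.
Q = ΔU + W = -2650 J.
State after step 1: P = 759 kPa, V = 18.3 L, T = 319 K.
Step 2 — Adiabatic: T₂/T₁ = (P₂/P₁)^((γ−1)/γ) ⇒ T₂ = 319×(6.11)^0.400 = 658 K; V₂ = 6.18 L.
ΔU = nCvΔT = 5.24×12.5×(658−319) = 22100 J.
Q = 0 for an adiabatic process, so W = −ΔU = -22100 J.
Net over both steps: W = -29600 J, Q = -2650 J, ΔU = 27000 J.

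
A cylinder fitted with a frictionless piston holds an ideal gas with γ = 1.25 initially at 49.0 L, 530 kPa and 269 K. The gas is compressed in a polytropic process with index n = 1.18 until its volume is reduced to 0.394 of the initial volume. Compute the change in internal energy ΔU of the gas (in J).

19000 J

n = P₁V₁/(RT₁) = 530×49.0/(8.314×269) = 11.6 mol.
Polytropic n=1.18: T₂ = T₁(V₁/V₂)^(n−1) = 269×(2.54)^0.18 = 318 K; P₂ = P₁(V₁/V₂)^n = 1590 kPa.
For an ideal gas ΔU = nCvΔT with Cv = R/(γ−1) = 33.3 J/(mol·K).
ΔU = 11.6×33.3×(318−269) = 19000 J.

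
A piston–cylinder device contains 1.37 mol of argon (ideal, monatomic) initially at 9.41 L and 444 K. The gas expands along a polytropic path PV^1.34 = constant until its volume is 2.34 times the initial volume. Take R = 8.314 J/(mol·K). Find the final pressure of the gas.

P₁ = nRT₁/V₁ = 1.37×8.314×444/9.41 = 537 kPa.
Polytropic n=1.34: T₂ = T₁(V₁/V₂)^(n−1) = 444×(0.427)^0.34 = 333 K; P₂ = P₁(V₁/V₂)^n = 172 kPa.

172 kPa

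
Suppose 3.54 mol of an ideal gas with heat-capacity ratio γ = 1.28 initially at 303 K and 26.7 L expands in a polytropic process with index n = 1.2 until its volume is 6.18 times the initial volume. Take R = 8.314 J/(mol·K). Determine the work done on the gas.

-13600 J

P₁ = nRT₁/V₁ = 3.54×8.314×303/26.7 = 334 kPa.
Polytropic n=1.2: T₂ = T₁(V₁/V₂)^(n−1) = 303×(0.162)^0.20 = 210 K; P₂ = P₁(V₁/V₂)^n = 37.5 kPa.
W = (P₁V₁−P₂V₂)/(n−1) = (334×26.7−37.5×165)/0.20 = 13600 J.
Work done on the gas = −W_by = -13600 J.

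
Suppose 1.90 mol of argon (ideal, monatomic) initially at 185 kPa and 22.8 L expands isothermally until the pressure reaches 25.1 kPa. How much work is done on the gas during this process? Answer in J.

-8430 J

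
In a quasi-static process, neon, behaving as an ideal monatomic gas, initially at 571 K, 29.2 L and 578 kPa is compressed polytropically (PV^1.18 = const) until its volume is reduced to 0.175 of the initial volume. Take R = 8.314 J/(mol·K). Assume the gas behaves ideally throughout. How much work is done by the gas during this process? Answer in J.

n = P₁V₁/(RT₁) = 578×29.2/(8.314×571) = 3.56 mol.
Polytropic n=1.18: T₂ = T₁(V₁/V₂)^(n−1) = 571×(5.71)^0.18 = 781 K; P₂ = P₁(V₁/V₂)^n = 4520 kPa.
W = (P₁V₁−P₂V₂)/(n−1) = (578×29.2−4520×5.11)/0.18 = -34600 J.

-34600 J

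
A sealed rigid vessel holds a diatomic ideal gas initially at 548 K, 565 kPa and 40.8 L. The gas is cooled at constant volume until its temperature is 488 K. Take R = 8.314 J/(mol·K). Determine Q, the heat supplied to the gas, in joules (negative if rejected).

-6310 J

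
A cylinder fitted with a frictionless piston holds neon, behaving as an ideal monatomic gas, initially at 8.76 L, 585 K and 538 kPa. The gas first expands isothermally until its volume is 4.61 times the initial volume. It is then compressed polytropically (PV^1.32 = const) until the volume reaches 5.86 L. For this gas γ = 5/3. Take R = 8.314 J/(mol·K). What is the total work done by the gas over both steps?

-5380 J

n = P₁V₁/(RT₁) = 538×8.76/(8.314×585) = 0.969 mol.
Step 1 — Isothermal: T stays 585 K; PV = const ⇒ V₂ = 40.4 L, P₂ = 117 kPa.
ΔU = 0 (ideal gas, T constant).
W = nRT ln(V₂/V₁) = 0.969×8.314×585×ln(4.61) = 7200 J.
Q = ΔU + W = 7200 J.
State after step 1: P = 117 kPa, V = 40.4 L, T = 585 K.
Step 2 — Polytropic n=1.32: T₂ = T₁(V₁/V₂)^(n−1) = 585×(6.89)^0.32 = 1080 K; P₂ = P₁(V₁/V₂)^n = 1490 kPa.
W = (P₁V₁−P₂V₂)/(n−1) = (117×40.4−1490×5.86)/0.32 = -12600 J.
ΔU = nCvΔT = 0.969×12.5×(1080−585) = 6040 J.
Q = ΔU + W = -6550 J.
Net over both steps: W = -5380 J, Q = 657 J, ΔU = 6040 J.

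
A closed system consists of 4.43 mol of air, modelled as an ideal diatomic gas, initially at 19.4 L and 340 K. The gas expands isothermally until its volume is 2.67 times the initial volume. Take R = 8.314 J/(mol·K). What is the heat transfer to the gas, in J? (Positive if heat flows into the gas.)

12300 J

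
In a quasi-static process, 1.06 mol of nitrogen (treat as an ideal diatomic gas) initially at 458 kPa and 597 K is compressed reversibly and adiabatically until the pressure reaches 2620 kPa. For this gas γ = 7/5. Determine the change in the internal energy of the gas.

8500 J

V₁ = nRT₁/P₁ = 1.06×8.314×597/458 = 11.5 L.
Adiabatic: T₂/T₁ = (P₂/P₁)^((γ−1)/γ) ⇒ T₂ = 597×(5.72)^0.286 = 983 K; V₂ = 3.31 L.
For an ideal gas ΔU = nCvΔT with Cv = (5/2)R = 20.8 J/(mol·K).
ΔU = 1.06×20.8×(983−597) = 8500 J.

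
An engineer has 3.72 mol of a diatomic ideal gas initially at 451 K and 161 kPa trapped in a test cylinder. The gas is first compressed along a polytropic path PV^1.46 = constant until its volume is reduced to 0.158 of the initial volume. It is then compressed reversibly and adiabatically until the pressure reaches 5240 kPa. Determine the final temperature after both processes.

V₁ = nRT₁/P₁ = 3.72×8.314×451/161 = 86.6 L.
Step 1 — Polytropic n=1.46: T₂ = T₁(V₁/V₂)^(n−1) = 451×(6.33)^0.46 = 1050 K; P₂ = P₁(V₁/V₂)^n = 2380 kPa.
W = (P₁V₁−P₂V₂)/(n−1) = (161×86.6−2380×13.7)/0.46 = -40500 J.
ΔU = nCvΔT = 3.72×20.8×(1050−451) = 46600 J.
Q = ΔU + W = 6080 J.
State after step 1: P = 2380 kPa, V = 13.7 L, T = 1050 K.
Step 2 — Adiabatic: T₂/T₁ = (P₂/P₁)^((γ−1)/γ) ⇒ T₂ = 1050×(2.20)^0.286 = 1320 K; V₂ = 7.79 L.
ΔU = nCvΔT = 3.72×20.8×(1320−1050) = 20600 J.
Q = 0 for an adiabatic process, so W = −ΔU = -20600 J.
Net over both steps: W = -61100 J, Q = 6080 J, ΔU = 67200 J.

1320 K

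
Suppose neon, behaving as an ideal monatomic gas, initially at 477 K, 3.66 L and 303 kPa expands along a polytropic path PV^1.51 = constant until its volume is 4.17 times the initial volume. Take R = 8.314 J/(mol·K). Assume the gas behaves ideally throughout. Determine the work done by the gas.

n = P₁V₁/(RT₁) = 303×3.66/(8.314×477) = 0.280 mol.
Polytropic n=1.51: T₂ = T₁(V₁/V₂)^(n−1) = 477×(0.240)^0.51 = 230 K; P₂ = P₁(V₁/V₂)^n = 35.1 kPa.
W = (P₁V₁−P₂V₂)/(n−1) = (303×3.66−35.1×15.3)/0.51 = 1120 J.

1120 J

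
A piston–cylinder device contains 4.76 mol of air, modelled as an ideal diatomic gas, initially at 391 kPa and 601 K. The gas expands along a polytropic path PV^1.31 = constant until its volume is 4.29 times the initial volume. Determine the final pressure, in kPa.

58.0 kPa

V₁ = nRT₁/P₁ = 4.76×8.314×601/391 = 60.8 L.
Polytropic n=1.31: T₂ = T₁(V₁/V₂)^(n−1) = 601×(0.233)^0.31 = 383 K; P₂ = P₁(V₁/V₂)^n = 58.0 kPa.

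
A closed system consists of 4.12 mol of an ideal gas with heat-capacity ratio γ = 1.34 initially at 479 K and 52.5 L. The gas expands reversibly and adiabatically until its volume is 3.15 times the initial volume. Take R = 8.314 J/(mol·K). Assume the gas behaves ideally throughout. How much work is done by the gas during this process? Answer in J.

P₁ = nRT₁/V₁ = 4.12×8.314×479/52.5 = 313 kPa.
Adiabatic: TV^(γ−1) = const ⇒ T₂ = 479×(0.317)^0.340 = 324 K; PV^γ = const ⇒ P₂ = 67.2 kPa.
ΔU = nCvΔT = 4.12×24.5×(324−479) = -15600 J.
Q = 0 for an adiabatic process, so W = −ΔU = 15600 J.

15600 J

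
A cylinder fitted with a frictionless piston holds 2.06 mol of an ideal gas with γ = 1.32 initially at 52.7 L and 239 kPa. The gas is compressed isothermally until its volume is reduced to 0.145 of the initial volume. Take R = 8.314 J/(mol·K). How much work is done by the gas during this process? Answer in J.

T₁ = P₁V₁/(nR) = 239×52.7/(2.06×8.314) = 735 K.
Isothermal: T stays 735 K; PV = const ⇒ V₂ = 7.64 L, P₂ = 1650 kPa.
W = nRT ln(V₂/V₁) = 2.06×8.314×735×ln(0.145) = -24300 J.

-24300 J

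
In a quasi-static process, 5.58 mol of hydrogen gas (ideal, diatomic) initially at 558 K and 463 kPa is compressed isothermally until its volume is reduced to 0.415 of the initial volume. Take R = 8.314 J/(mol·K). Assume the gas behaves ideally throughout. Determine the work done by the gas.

V₁ = nRT₁/P₁ = 5.58×8.314×558/463 = 55.9 L.
Isothermal: T stays 558 K; PV = const ⇒ V₂ = 23.2 L, P₂ = 1120 kPa.
W = nRT ln(V₂/V₁) = 5.58×8.314×558×ln(0.415) = -22800 J.

-22800 J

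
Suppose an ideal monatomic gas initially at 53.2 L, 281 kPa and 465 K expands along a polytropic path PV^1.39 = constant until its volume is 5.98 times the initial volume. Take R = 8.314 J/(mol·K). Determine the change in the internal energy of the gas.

n = P₁V₁/(RT₁) = 281×53.2/(8.314×465) = 3.87 mol.
Polytropic n=1.39: T₂ = T₁(V₁/V₂)^(n−1) = 465×(0.167)^0.39 = 231 K; P₂ = P₁(V₁/V₂)^n = 23.4 kPa.
For an ideal gas ΔU = nCvΔT with Cv = (3/2)R = 12.5 J/(mol·K).
ΔU = 3.87×12.5×(231−465) = -11300 J.

-11300 J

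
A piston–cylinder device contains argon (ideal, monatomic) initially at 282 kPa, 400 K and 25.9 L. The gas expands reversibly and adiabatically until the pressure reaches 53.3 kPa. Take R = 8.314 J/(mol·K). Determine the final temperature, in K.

205 K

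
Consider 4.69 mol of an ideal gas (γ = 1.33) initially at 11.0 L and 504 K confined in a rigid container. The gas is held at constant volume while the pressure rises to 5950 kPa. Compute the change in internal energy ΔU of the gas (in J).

P₁ = nRT₁/V₁ = 4.69×8.314×504/11.0 = 1790 kPa.
Isochoric: V stays 11.0 L; P/T = const ⇒ T₂ = 1680 K, P₂ = 5950 kPa.
For an ideal gas ΔU = nCvΔT with Cv = R/(γ−1) = 25.2 J/(mol·K).
ΔU = 4.69×25.2×(1680−504) = 139000 J.

139000 J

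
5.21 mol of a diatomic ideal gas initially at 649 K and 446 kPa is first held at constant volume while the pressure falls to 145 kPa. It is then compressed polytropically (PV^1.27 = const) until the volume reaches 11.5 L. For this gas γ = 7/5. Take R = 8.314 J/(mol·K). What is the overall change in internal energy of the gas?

-34100 J

V₁ = nRT₁/P₁ = 5.21×8.314×649/446 = 63.0 L.
Step 1 — Isochoric: V stays 63.0 L; P/T = const ⇒ T₂ = 211 K, P₂ = 145 kPa.
W = 0 (no volume change).
ΔU = nCvΔT = 5.21×20.8×(211−649) = -47400 J.
Q = ΔU = -47400 J.
State after step 1: P = 145 kPa, V = 63.0 L, T = 211 K.
Step 2 — Polytropic n=1.27: T₂ = T₁(V₁/V₂)^(n−1) = 211×(5.48)^0.27 = 334 K; P₂ = P₁(V₁/V₂)^n = 1260 kPa.
W = (P₁V₁−P₂V₂)/(n−1) = (145×63.0−1260×11.5)/0.27 = -19700 J.
ΔU = nCvΔT = 5.21×20.8×(334−211) = 13300 J.
Q = ΔU + W = -6410 J.
Net over both steps: W = -19700 J, Q = -53800 J, ΔU = -34100 J.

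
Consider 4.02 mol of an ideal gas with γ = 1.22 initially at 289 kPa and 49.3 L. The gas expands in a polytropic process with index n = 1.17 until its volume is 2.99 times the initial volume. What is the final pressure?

T₁ = P₁V₁/(nR) = 289×49.3/(4.02×8.314) = 426 K.
Polytropic n=1.17: T₂ = T₁(V₁/V₂)^(n−1) = 426×(0.334)^0.17 = 354 K; P₂ = P₁(V₁/V₂)^n = 80.2 kPa.

80.2 kPa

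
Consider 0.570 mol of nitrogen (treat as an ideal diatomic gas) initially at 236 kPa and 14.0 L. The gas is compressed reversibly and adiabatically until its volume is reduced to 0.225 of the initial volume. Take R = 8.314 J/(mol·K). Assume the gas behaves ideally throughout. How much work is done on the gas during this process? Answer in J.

6740 J

T₁ = P₁V₁/(nR) = 236×14.0/(0.570×8.314) = 697 K.
Adiabatic: TV^(γ−1) = const ⇒ T₂ = 697×(4.44)^0.400 = 1270 K; PV^γ = const ⇒ P₂ = 1900 kPa.
ΔU = nCvΔT = 0.570×20.8×(1270−697) = 6740 J.
Q = 0 for an adiabatic process, so W = −ΔU = -6740 J.
Work done on the gas = −W_by = 6740 J.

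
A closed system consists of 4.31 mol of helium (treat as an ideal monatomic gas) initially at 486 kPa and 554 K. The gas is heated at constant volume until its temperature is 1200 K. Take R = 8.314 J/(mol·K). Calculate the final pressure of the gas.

V₁ = nRT₁/P₁ = 4.31×8.314×554/486 = 40.8 L.
Isochoric: V stays 40.8 L; P/T = const ⇒ T₂ = 1200 K, P₂ = 1050 kPa.

1050 kPa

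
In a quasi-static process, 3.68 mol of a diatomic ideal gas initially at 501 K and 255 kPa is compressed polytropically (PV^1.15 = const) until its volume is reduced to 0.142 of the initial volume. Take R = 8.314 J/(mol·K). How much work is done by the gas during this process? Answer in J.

-34800 J

V₁ = nRT₁/P₁ = 3.68×8.314×501/255 = 60.1 L.
Polytropic n=1.15: T₂ = T₁(V₁/V₂)^(n−1) = 501×(7.04)^0.15 = 671 K; P₂ = P₁(V₁/V₂)^n = 2410 kPa.
W = (P₁V₁−P₂V₂)/(n−1) = (255×60.1−2410×8.54)/0.15 = -34800 J.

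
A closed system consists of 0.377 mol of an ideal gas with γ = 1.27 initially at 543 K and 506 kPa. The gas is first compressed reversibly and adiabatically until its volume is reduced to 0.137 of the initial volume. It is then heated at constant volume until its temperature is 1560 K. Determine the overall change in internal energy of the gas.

V₁ = nRT₁/P₁ = 0.377×8.314×543/506 = 3.36 L.
Step 1 — Adiabatic: TV^(γ−1) = const ⇒ T₂ = 543×(7.30)^0.270 = 929 K; PV^γ = const ⇒ P₂ = 6320 kPa.
ΔU = nCvΔT = 0.377×30.8×(929−543) = 4480 J.
Q = 0 for an adiabatic process, so W = −ΔU = -4480 J.
State after step 1: P = 6320 kPa, V = 0.461 L, T = 929 K.
Step 2 — Isochoric: V stays 0.461 L; P/T = const ⇒ T₂ = 1560 K, P₂ = 10600 kPa.
W = 0 (no volume change).
ΔU = nCvΔT = 0.377×30.8×(1560−929) = 7330 J.
Q = ΔU = 7330 J.
Net over both steps: W = -4480 J, Q = 7330 J, ΔU = 11800 J.

11800 J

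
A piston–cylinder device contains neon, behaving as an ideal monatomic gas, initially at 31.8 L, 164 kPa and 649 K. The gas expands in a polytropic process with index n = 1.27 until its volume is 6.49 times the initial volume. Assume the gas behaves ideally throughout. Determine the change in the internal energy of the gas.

n = P₁V₁/(RT₁) = 164×31.8/(8.314×649) = 0.967 mol.
Polytropic n=1.27: T₂ = T₁(V₁/V₂)^(n−1) = 649×(0.154)^0.27 = 392 K; P₂ = P₁(V₁/V₂)^n = 15.3 kPa.
For an ideal gas ΔU = nCvΔT with Cv = (3/2)R = 12.5 J/(mol·K).
ΔU = 0.967×12.5×(392−649) = -3100 J.

-3100 J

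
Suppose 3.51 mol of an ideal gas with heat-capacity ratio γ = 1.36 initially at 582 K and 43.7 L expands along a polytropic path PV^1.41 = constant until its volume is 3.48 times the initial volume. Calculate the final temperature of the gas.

349 K

P₁ = nRT₁/V₁ = 3.51×8.314×582/43.7 = 389 kPa.
Polytropic n=1.41: T₂ = T₁(V₁/V₂)^(n−1) = 582×(0.287)^0.41 = 349 K; P₂ = P₁(V₁/V₂)^n = 67.0 kPa.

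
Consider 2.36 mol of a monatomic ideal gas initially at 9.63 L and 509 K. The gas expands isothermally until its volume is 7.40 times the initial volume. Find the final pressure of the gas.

140 kPa

P₁ = nRT₁/V₁ = 2.36×8.314×509/9.63 = 1040 kPa.
Isothermal: T stays 509 K; PV = const ⇒ V₂ = 71.3 L, P₂ = 140 kPa.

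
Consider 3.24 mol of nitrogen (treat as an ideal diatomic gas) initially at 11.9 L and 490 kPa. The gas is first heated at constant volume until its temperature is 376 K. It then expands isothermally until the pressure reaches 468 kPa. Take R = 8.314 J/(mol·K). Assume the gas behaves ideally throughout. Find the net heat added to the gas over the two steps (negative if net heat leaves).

16800 J

T₁ = P₁V₁/(nR) = 490×11.9/(3.24×8.314) = 216 K.
Step 1 — Isochoric: V stays 11.9 L; P/T = const ⇒ T₂ = 376 K, P₂ = 851 kPa.
W = 0 (no volume change).
ΔU = nCvΔT = 3.24×20.8×(376−216) = 10700 J.
Q = ΔU = 10700 J.
State after step 1: P = 851 kPa, V = 11.9 L, T = 376 K.
Step 2 — Isothermal: T stays 376 K; PV = const ⇒ V₂ = 21.6 L, P₂ = 468 kPa.
ΔU = 0 (ideal gas, T constant).
W = nRT ln(V₂/V₁) = 3.24×8.314×376×ln(1.82) = 6060 J.
Q = ΔU + W = 6060 J.
Net over both steps: W = 6060 J, Q = 16800 J, ΔU = 10700 J.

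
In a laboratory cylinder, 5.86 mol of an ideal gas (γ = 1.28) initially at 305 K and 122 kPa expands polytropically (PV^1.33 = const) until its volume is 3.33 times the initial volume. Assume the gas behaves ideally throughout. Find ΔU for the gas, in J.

V₁ = nRT₁/P₁ = 5.86×8.314×305/122 = 122 L.
Polytropic n=1.33: T₂ = T₁(V₁/V₂)^(n−1) = 305×(0.300)^0.33 = 205 K; P₂ = P₁(V₁/V₂)^n = 24.6 kPa.
For an ideal gas ΔU = nCvΔT with Cv = R/(γ−1) = 29.7 J/(mol·K).
ΔU = 5.86×29.7×(205−305) = -17400 J.

-17400 J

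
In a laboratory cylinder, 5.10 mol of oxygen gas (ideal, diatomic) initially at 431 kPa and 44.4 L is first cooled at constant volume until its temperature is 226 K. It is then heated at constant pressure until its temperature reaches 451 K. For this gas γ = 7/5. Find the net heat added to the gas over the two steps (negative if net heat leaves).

9510 J

T₁ = P₁V₁/(nR) = 431×44.4/(5.10×8.314) = 451 K.
Step 1 — Isochoric: V stays 44.4 L; P/T = const ⇒ T₂ = 226 K, P₂ = 216 kPa.
W = 0 (no volume change).
ΔU = nCvΔT = 5.10×20.8×(226−451) = -23900 J.
Q = ΔU = -23900 J.
State after step 1: P = 216 kPa, V = 44.4 L, T = 226 K.
Step 2 — Isobaric: P stays 216 kPa; V/T = const ⇒ T₂ = 451 K, V₂ = 88.6 L.
W = PΔV = 216×(88.6−44.4) kPa·L = 9540 J.
ΔU = nCvΔT = 5.10×20.8×(451−226) = 23900 J.
Q = ΔU + W = nCpΔT = 33400 J.
Net over both steps: W = 9540 J, Q = 9510 J, ΔU = -33.4 J.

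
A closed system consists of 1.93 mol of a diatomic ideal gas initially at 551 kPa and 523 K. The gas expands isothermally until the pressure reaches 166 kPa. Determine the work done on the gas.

-10100 J

V₁ = nRT₁/P₁ = 1.93×8.314×523/551 = 15.2 L.
Isothermal: T stays 523 K; PV = const ⇒ V₂ = 50.6 L, P₂ = 166 kPa.
W = nRT ln(V₂/V₁) = 1.93×8.314×523×ln(3.32) = 10100 J.
Work done on the gas = −W_by = -10100 J.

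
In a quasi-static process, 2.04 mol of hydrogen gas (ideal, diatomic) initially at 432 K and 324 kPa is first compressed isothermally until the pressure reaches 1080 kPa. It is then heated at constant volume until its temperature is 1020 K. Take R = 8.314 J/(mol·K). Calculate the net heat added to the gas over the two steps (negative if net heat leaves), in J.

V₁ = nRT₁/P₁ = 2.04×8.314×432/324 = 22.6 L.
Step 1 — Isothermal: T stays 432 K; PV = const ⇒ V₂ = 6.78 L, P₂ = 1080 kPa.
ΔU = 0 (ideal gas, T constant).
W = nRT ln(V₂/V₁) = 2.04×8.314×432×ln(0.300) = -8820 J.
Q = ΔU + W = -8820 J.
State after step 1: P = 1080 kPa, V = 6.78 L, T = 432 K.
Step 2 — Isochoric: V stays 6.78 L; P/T = const ⇒ T₂ = 1020 K, P₂ = 2550 kPa.
W = 0 (no volume change).
ΔU = nCvΔT = 2.04×20.8×(1020−432) = 24900 J.
Q = ΔU = 24900 J.
Net over both steps: W = -8820 J, Q = 16100 J, ΔU = 24900 J.

16100 J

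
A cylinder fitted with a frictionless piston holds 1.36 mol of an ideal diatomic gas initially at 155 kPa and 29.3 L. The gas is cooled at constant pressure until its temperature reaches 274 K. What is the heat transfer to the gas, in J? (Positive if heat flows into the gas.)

-5050 J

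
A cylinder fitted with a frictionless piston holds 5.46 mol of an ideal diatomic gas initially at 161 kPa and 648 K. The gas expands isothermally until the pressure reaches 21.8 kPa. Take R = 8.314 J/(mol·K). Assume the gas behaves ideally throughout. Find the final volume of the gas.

1350 L

V₁ = nRT₁/P₁ = 5.46×8.314×648/161 = 183 L.
Isothermal: T stays 648 K; PV = const ⇒ V₂ = 1350 L, P₂ = 21.8 kPa.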